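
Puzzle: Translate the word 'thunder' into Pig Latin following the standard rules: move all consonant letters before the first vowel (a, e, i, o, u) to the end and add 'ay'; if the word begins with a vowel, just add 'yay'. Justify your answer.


'thunder': move consonant cluster 'th' to end and add 'ay': 'underthay'.

underthay


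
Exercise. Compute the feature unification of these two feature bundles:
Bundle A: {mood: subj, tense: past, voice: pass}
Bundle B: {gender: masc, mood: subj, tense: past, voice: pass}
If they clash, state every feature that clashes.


Compare features:
gender: A=_ vs B=masc -> unified: masc
mood: A=subj vs B=subj -> unified: subj
tense: A=past vs B=past -> unified: past
voice: A=pass vs B=pass -> unified: pass
No clashes found.

Unified: {gender: masc, mood: subj, tense: past, voice: pass}


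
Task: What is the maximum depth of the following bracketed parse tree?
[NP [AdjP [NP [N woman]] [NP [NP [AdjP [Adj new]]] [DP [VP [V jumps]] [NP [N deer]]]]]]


Count bracket nesting levels:
'[' at pos 0: depth = 1
'[' at pos 4: depth = 2
'[' at pos 10: depth = 3
'[' at pos 14: depth = 4
'[' at pos 25: depth = 3
'[' at pos 29: depth = 4
'[' at pos 33: depth = 5
'[' at pos 39: depth = 6
'[' at pos 51: depth = 4
'[' at pos 55: depth = 5
'[' at pos 59: depth = 6
'[' at pos 70: depth = 5
'[' at pos 74: depth = 6
Maximum depth reached: 6

6


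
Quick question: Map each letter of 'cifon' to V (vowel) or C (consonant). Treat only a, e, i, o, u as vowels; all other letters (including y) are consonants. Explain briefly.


Letter mapping: c = C, i = V, f = C, o = V, n = C.

CVCVC


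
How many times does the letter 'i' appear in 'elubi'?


Letter 'i' in 'elubi': found at position(s) 5 = 1 occurrence(s).

1


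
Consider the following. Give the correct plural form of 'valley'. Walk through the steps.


Apply rule: Add -s. 'valley' becomes 'valleys'.

valleys


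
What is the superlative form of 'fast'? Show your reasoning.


Apply superlative formation (add -est): 'fast' -> 'fastest'.

fastest


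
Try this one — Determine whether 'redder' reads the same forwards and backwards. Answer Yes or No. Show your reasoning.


Forward: 'redder'
Reversed: 'redder'
They are identical.

Yes


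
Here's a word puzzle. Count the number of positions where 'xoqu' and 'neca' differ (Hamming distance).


Alignment:
Position 1: 'x' vs 'n' = DIFFER
Position 2: 'o' vs 'e' = DIFFER
Position 3: 'q' vs 'c' = DIFFER
Position 4: 'u' vs 'a' = DIFFER
Total differences: 4

4


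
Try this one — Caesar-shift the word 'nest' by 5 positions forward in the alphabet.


Shift each letter by 5: n -> s, e -> j, s -> x, t -> y. Result: 'sjxy'.

sjxy


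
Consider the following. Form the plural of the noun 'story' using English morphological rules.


Apply rule: Change -y to -ies (consonant + y). 'story' becomes 'stories'.

stories


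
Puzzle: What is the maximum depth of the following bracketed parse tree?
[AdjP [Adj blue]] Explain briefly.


Count bracket nesting levels:
'[' at pos 0: depth = 1
'[' at pos 6: depth = 2
Maximum depth reached: 2

2


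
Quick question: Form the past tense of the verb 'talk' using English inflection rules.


Apply rule: Add -ed. 'talk' becomes 'talked'.

talked


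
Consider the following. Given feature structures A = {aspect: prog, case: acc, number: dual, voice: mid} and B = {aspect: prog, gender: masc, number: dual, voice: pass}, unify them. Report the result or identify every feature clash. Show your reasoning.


Compare features:
aspect: A=prog vs B=prog -> unified: prog
case: A=acc vs B=_ -> unified: acc
gender: A=_ vs B=masc -> unified: masc
number: A=dual vs B=dual -> unified: dual
voice: A=mid vs B=pass -> CLASH
Clash detected on feature 'voice' (mid vs pass); unification fails.

CLASH on 'voice' (mid vs pass)


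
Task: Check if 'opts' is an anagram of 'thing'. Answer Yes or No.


Sorted letters of 'opts': 'opst'
Sorted letters of 'thing': 'ghint'
They do not match.

No


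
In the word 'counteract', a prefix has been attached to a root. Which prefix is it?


The word 'counteract' = 'counter' (prefix) + 'act' (root). The prefix is 'counter'.

counter


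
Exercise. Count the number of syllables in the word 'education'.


Break 'education' into syllables: ed-u-ca-tion -> ed | u | ca | tion = 4 syllables

4 syllables


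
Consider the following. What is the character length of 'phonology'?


Spell out 'phonology' and number each letter: p(1), h(2), o(3), n(4), o(5), l(6), o(7), g(8), y(9). Total: 9 letters.

9


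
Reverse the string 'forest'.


Reverse 'forest' character by character: 'tserof'.

tserof


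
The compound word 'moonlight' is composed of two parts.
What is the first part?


Split 'moonlight' into 'moon' + 'light'. The first part is 'moon'.

moon


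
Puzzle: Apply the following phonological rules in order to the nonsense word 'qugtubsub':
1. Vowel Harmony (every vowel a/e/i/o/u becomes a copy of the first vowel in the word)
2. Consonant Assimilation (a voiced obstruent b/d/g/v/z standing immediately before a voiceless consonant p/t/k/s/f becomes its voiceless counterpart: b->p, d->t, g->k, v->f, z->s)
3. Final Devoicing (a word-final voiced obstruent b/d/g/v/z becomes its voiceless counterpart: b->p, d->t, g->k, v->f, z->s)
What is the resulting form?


Starting form: 'qugtubsub'
Rule 1: Vowel Harmony: all vowels already match. No change.
Rule 2: Consonant Assimilation: voiced obstruent before voiceless consonant becomes voiceless ('gt' -> 'kt', 'bs' -> 'ps'). 'qugtubsub' -> 'quktupsub'
Rule 3: Final Devoicing: word-final voiced obstruent 'b' becomes voiceless 'p'. 'quktupsub' -> 'quktupsup'
Final form: 'quktupsup'

quktupsup


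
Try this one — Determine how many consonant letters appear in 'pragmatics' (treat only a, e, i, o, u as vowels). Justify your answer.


Consonants in 'pragmatics': p, r, g, m, t, c, s = 7 consonants.

7


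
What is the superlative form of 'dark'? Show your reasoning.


Apply superlative formation (add -est): 'dark' -> 'darkest'.

darkest


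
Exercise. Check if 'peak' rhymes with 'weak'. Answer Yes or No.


Rime (stressed vowel + following sounds) of 'peak': -eak = /iːk/
Rime of 'weak': -eak = /iːk/
/iːk/ and /iːk/ are the same ending sound, so the words rhyme.

Yes


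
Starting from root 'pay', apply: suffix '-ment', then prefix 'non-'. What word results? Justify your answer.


Step 1: Add suffix '-ment' to 'pay' = 'payment'
Step 2: Add prefix 'non-' to 'payment' = 'nonpayment'

nonpayment


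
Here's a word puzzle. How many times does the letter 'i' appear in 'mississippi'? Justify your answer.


Letter 'i' in 'mississippi': found at position(s) 2, 5, 8, 11 = 4 occurrence(s).

4


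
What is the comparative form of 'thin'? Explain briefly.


Apply comparative formation (double final consonant, add -er): 'thin' -> 'thinner'.

thinner


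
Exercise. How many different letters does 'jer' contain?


Unique letters in 'jer': {e, j, r} = 3 distinct letters.

3


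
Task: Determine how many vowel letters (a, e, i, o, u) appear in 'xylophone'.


Vowels in 'xylophone': o, o, e = 3 vowels.

3


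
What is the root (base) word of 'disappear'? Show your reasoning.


Remove prefix 'dis' from 'disappear' to get root 'appear'.

appear


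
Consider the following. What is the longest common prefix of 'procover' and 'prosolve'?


Compare from the start: 3 characters match: 'pro'. Mismatch at position 4: 'c' vs 's'.

pro


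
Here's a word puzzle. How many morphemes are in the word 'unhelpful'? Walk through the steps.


Decomposition: un- (prefix) + help (root) + -ful (suffix) = 3 morpheme(s)

3 morphemes


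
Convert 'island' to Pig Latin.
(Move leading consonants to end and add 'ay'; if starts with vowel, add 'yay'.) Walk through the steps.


'island' starts with a vowel, so add 'yay': 'islandyay'.

islandyay


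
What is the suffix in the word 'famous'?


The word 'famous' = 'fame' (root) + '-ous' (suffix). The suffix is '-ous'.

ous


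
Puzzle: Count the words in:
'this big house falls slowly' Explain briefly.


Split into words: this | big | house | falls | slowly = 5 words.

5


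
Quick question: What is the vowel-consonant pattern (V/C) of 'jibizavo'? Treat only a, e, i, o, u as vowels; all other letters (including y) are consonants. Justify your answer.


Letter mapping: j = C, i = V, b = C, i = V, z = C, a = V, v = C, o = V.

CVCVCVCV


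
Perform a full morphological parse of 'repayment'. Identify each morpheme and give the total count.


Step 1: Identify prefix: 're' (meaning: again)
Step 2: Identify root: 'pay'
Step 3: Identify suffix(es): 'ment'
Decomposition: re- (prefix: again) + pay (root) + -ment (suffix: action/result)
Total morphemes: 3

3 morphemes (re- (prefix: again) + pay (root) + -ment (suffix: action/result))


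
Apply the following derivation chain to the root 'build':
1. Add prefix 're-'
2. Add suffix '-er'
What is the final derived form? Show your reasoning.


Step 1: Add prefix 're-' to 'build' = 'rebuild'
Step 2: Add suffix '-er' to 'rebuild' = 'rebuilder'

rebuilder


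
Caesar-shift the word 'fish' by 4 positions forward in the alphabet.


Shift each letter by 4: f -> j, i -> m, s -> w, h -> l. Result: 'jmwl'.

jmwl


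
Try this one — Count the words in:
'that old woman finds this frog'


Split into words: that | old | woman | finds | this | frog = 6 words.

6


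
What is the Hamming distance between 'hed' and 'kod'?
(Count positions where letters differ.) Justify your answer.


Alignment:
Position 1: 'h' vs 'k' = DIFFER
Position 2: 'e' vs 'o' = DIFFER
Position 3: 'd' vs 'd' = match
Total differences: 2

2


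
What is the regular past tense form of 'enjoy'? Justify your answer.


Apply rule: Add -ed. 'enjoy' becomes 'enjoyed'.

enjoyed


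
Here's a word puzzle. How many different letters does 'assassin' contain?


Unique letters in 'assassin': {a, i, n, s} = 4 distinct letters.

4


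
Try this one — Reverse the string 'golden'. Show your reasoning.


Reverse 'golden' character by character: 'nedlog'.

nedlog


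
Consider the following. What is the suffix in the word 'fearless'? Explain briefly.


The word 'fearless' = 'fear' (root) + '-less' (suffix). The suffix is '-less'.

less


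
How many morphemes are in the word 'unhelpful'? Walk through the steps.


Decomposition: un- (prefix) + help (root) + -ful (suffix) = 3 morpheme(s)

3 morphemes


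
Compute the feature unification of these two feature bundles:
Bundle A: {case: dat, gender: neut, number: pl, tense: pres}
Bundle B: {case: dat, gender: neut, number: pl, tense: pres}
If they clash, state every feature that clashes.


Compare features:
case: A=dat vs B=dat -> unified: dat
gender: A=neut vs B=neut -> unified: neut
number: A=pl vs B=pl -> unified: pl
tense: A=pres vs B=pres -> unified: pres
No clashes found.

Unified: {case: dat, gender: neut, number: pl, tense: pres}


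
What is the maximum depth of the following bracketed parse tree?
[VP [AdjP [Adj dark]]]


Count bracket nesting levels:
'[' at pos 0: depth = 1
'[' at pos 4: depth = 2
'[' at pos 10: depth = 3
Maximum depth reached: 3

3


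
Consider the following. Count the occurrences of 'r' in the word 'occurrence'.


Letter 'r' in 'occurrence': found at position(s) 5, 6 = 2 occurrence(s).

2


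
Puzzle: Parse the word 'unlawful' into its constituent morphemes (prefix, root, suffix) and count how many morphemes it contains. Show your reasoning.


Step 1: Identify prefix: 'un' (meaning: not/reverse)
Step 2: Identify root: 'law'
Step 3: Identify suffix(es): 'ful'
Decomposition: un- (prefix: not/reverse) + law (root) + -ful (suffix: full of)
Total morphemes: 3

3 morphemes (un- (prefix: not/reverse) + law (root) + -ful (suffix: full of))


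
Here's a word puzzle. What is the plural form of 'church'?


Apply rule: Add -es (sibilant/fricative ending). 'church' becomes 'churches'.

churches


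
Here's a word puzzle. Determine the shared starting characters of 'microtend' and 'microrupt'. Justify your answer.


Compare from the start: 5 characters match: 'micro'. Mismatch at position 6: 't' vs 'r'.

micro


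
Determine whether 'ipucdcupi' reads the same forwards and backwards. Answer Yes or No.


Forward: 'ipucdcupi'
Reversed: 'ipucdcupi'
They are identical.

Yes


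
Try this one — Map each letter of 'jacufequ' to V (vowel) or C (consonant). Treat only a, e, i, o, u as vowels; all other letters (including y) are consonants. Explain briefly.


Letter mapping: j = C, a = V, c = C, u = V, f = C, e = V, q = C, u = V.

CVCVCVCV


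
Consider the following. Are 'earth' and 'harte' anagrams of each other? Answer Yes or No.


Sorted letters of 'earth': 'aehrt'
Sorted letters of 'harte': 'aehrt'
They match.

Yes


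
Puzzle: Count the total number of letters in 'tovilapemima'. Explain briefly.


Spell out 'tovilapemima' and number each letter: t(1), o(2), v(3), i(4), l(5), a(6), p(7), e(8), m(9), i(10), m(11), a(12). Total: 12 letters.

12


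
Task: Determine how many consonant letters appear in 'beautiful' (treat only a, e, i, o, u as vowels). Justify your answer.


Consonants in 'beautiful': b, t, f, l = 4 consonants.

4


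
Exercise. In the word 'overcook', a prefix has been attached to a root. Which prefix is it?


The word 'overcook' = 'over' (prefix) + 'cook' (root). The prefix is 'over'.

over


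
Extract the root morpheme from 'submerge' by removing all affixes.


Remove prefix 'sub' from 'submerge' to get root 'merge'.

merge


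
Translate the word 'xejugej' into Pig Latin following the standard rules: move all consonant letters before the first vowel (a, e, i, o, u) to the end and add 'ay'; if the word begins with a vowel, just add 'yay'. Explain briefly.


'xejugej': move consonant cluster 'x' to end and add 'ay': 'ejugejxay'.

ejugejxay


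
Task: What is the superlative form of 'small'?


Apply superlative formation (add -est): 'small' -> 'smallest'.

smallest


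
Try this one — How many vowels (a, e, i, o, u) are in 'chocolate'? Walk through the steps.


Vowels in 'chocolate': o, o, a, e = 4 vowels.

4


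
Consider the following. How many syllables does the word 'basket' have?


Break 'basket' into syllables: bas-ket -> bas | ket = 2 syllables

2 syllables


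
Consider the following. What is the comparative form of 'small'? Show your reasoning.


Apply comparative formation (add -er): 'small' -> 'smaller'.

smaller


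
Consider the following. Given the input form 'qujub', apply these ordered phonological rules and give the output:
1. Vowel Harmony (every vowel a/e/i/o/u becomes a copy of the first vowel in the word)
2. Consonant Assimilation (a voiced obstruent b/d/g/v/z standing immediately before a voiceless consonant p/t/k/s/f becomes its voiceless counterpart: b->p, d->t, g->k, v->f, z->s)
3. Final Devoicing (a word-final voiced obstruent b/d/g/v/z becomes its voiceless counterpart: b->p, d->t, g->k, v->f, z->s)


Starting form: 'qujub'
Rule 1: Vowel Harmony: all vowels already match. No change.
Rule 2: Consonant Assimilation: no voiced obstruent (b/d/g/v/z) stands immediately before a voiceless consonant (p/t/k/s/f). No change.
Rule 3: Final Devoicing: word-final voiced obstruent 'b' becomes voiceless 'p'. 'qujub' -> 'qujup'
Final form: 'qujup'

qujup


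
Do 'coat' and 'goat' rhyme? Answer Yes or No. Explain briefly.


Rime (stressed vowel + following sounds) of 'coat': -oat = /oʊt/
Rime of 'goat': -oat = /oʊt/
/oʊt/ and /oʊt/ are the same ending sound, so the words rhyme.

Yes


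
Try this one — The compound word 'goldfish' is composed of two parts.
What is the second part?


Split 'goldfish' into 'gold' + 'fish'. The second part is 'fish'.

fish


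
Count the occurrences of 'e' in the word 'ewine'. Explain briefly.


Letter 'e' in 'ewine': found at position(s) 1, 5 = 2 occurrence(s).

2


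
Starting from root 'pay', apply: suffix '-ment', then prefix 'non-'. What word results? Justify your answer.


Step 1: Add suffix '-ment' to 'pay' = 'payment'
Step 2: Add prefix 'non-' to 'payment' = 'nonpayment'

nonpayment


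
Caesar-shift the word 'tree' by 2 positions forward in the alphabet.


Shift each letter by 2: t -> v, r -> t, e -> g, e -> g. Result: 'vtgg'.

vtgg


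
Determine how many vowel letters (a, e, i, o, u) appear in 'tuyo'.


Vowels in 'tuyo': u, o = 2 vowels.

2


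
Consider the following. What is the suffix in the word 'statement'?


The word 'statement' = 'state' (root) + '-ment' (suffix). The suffix is '-ment'.

ment


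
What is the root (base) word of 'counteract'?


Remove prefix 'counter' from 'counteract' to get root 'act'.

act


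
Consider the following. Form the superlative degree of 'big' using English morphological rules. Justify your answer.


Apply superlative formation (double final consonant, add -est): 'big' -> 'biggest'.

biggest


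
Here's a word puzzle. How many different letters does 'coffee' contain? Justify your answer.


Unique letters in 'coffee': {c, e, f, o} = 4 distinct letters.

4


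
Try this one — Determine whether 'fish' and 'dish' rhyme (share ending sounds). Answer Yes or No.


Rime (stressed vowel + following sounds) of 'fish': -ish = /ɪʃ/
Rime of 'dish': -ish = /ɪʃ/
/ɪʃ/ and /ɪʃ/ are the same ending sound, so the words rhyme.

Yes


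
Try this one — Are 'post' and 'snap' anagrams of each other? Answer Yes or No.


Sorted letters of 'post': 'opst'
Sorted letters of 'snap': 'anps'
They do not match.

No


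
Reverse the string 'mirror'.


Reverse 'mirror' character by character: 'rorrim'.

rorrim


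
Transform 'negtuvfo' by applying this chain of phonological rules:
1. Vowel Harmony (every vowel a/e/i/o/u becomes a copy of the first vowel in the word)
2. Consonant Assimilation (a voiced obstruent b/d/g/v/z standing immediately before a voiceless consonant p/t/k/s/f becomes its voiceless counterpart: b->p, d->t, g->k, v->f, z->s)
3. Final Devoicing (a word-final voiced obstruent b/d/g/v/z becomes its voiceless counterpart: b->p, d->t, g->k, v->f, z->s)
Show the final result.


Starting form: 'negtuvfo'
Rule 1: Vowel Harmony: all vowels become 'e' (matching first vowel). 'negtuvfo' -> 'negtevfe'
Rule 2: Consonant Assimilation: voiced obstruent before voiceless consonant becomes voiceless ('gt' -> 'kt', 'vf' -> 'ff'). 'negtevfe' -> 'nekteffe'
Rule 3: Final Devoicing: the word ends in the vowel 'e', not a consonant. No change.
Final form: 'nekteffe'

nekteffe


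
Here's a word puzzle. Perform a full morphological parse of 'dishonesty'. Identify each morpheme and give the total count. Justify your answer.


Step 1: Identify prefix: 'dis' (meaning: not/apart)
Step 2: Identify root: 'honest'
Step 3: Identify suffix(es): 'y'
Decomposition: dis- (prefix: not/apart) + honest (root) + -y (suffix: quality)
Total morphemes: 3

3 morphemes (dis- (prefix: not/apart) + honest (root) + -y (suffix: quality))


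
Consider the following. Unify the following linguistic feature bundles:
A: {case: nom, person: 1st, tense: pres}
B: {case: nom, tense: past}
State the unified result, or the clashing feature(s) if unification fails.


Compare features:
case: A=nom vs B=nom -> unified: nom
person: A=1st vs B=_ -> unified: 1st
tense: A=pres vs B=past -> CLASH
Clash detected on feature 'tense' (pres vs past); unification fails.

CLASH on 'tense' (pres vs past)


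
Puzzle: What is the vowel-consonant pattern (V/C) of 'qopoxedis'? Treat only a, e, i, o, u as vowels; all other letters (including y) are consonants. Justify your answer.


Letter mapping: q = C, o = V, p = C, o = V, x = C, e = V, d = C, i = V, s = C.

CVCVCVCVC


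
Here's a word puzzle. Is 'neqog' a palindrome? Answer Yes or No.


Forward: 'neqog'
Reversed: 'goqen'
They differ.

No


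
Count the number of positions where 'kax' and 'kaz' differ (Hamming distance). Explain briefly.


Alignment:
Position 1: 'k' vs 'k' = match
Position 2: 'a' vs 'a' = match
Position 3: 'x' vs 'z' = DIFFER
Total differences: 1

1


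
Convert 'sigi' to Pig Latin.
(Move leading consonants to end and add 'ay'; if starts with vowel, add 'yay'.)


'sigi': move consonant cluster 's' to end and add 'ay': 'igisay'.

igisay


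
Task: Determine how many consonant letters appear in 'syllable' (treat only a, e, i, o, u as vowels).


Consonants in 'syllable': s, y, l, l, b, l = 6 consonants.

6


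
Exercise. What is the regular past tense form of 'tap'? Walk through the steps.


Apply rule: Double final consonant and add -ed. 'tap' becomes 'tapped'.

tapped


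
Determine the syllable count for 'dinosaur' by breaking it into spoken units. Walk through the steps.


Break 'dinosaur' into syllables: di-no-saur -> di | no | saur = 3 syllables

3 syllables


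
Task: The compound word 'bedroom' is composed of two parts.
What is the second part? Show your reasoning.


Split 'bedroom' into 'bed' + 'room'. The second part is 'room'.

room


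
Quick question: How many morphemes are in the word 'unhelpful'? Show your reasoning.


Decomposition: un- (prefix) + help (root) + -ful (suffix) = 3 morpheme(s)

3 morphemes


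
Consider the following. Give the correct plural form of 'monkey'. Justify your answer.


Apply rule: Add -s. 'monkey' becomes 'monkeys'.

monkeys


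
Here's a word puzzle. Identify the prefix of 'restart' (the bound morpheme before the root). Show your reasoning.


The word 'restart' = 're' (prefix) + 'start' (root). The prefix is 're'.

re


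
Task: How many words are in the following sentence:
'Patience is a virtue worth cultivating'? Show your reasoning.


Split into words: Patience | is | a | virtue | worth | cultivating = 6 words.

6


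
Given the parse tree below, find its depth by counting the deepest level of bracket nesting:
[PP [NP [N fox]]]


Count bracket nesting levels:
'[' at pos 0: depth = 1
'[' at pos 4: depth = 2
'[' at pos 8: depth = 3
Maximum depth reached: 3

3


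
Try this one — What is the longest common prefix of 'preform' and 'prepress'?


Compare from the start: 3 characters match: 'pre'. Mismatch at position 4: 'f' vs 'p'.

pre


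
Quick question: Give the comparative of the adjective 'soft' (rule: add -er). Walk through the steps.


Apply comparative formation (add -er): 'soft' -> 'softer'.

softer


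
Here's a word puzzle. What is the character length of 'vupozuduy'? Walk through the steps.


Spell out 'vupozuduy' and number each letter: v(1), u(2), p(3), o(4), z(5), u(6), d(7), u(8), y(9). Total: 9 letters.

9


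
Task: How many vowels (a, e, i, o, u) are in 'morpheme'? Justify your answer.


Vowels in 'morpheme': o, e, e = 3 vowels.

3


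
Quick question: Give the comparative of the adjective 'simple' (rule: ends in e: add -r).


Apply comparative formation (ends in e: add -r): 'simple' -> 'simpler'.

simpler


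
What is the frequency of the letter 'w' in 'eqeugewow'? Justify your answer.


Letter 'w' in 'eqeugewow': found at position(s) 7, 9 = 2 occurrence(s).

2


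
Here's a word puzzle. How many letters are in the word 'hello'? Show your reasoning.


Spell out 'hello' and number each letter: h(1), e(2), l(3), l(4), o(5). Total: 5 letters.

5


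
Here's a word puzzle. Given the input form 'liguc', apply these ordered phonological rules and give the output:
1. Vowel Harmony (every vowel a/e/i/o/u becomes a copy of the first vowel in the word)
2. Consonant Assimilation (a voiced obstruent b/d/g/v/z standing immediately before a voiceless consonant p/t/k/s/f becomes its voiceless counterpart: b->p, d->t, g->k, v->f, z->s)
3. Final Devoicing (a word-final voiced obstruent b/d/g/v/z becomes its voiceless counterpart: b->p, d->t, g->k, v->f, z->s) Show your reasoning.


Starting form: 'liguc'
Rule 1: Vowel Harmony: all vowels become 'i' (matching first vowel). 'liguc' -> 'ligic'
Rule 2: Consonant Assimilation: no voiced obstruent (b/d/g/v/z) stands immediately before a voiceless consonant (p/t/k/s/f). No change.
Rule 3: Final Devoicing: final consonant 'c' is not one of the voiced obstruents b/d/g/v/z. No change.
Final form: 'ligic'

ligic


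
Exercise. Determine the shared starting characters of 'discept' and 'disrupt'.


Compare from the start: 3 characters match: 'dis'. Mismatch at position 4: 'c' vs 'r'.

dis


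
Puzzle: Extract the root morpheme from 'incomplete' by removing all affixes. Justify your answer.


Remove prefix 'in' from 'incomplete' to get root 'complete'.

complete


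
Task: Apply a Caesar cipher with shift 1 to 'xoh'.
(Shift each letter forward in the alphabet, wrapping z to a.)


Shift each letter by 1: x -> y, o -> p, h -> i. Result: 'ypi'.

ypi


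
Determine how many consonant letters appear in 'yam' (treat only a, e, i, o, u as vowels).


Consonants in 'yam': y, m = 2 consonants.

2


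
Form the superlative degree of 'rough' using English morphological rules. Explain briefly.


Apply superlative formation (add -est): 'rough' -> 'roughest'.

roughest


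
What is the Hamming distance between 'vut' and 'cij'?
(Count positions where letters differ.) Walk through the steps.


Alignment:
Position 1: 'v' vs 'c' = DIFFER
Position 2: 'u' vs 'i' = DIFFER
Position 3: 't' vs 'j' = DIFFER
Total differences: 3

3


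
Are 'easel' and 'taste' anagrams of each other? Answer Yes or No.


Sorted letters of 'easel': 'aeels'
Sorted letters of 'taste': 'aestt'
They do not match.

No


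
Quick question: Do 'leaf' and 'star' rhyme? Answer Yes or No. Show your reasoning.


Rime (stressed vowel + following sounds) of 'leaf': -eaf = /iːf/
Rime of 'star': -ar = /ɑːr/
/iːf/ and /ɑːr/ are different ending sounds, so the words do not rhyme.

No


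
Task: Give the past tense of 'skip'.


Apply rule: Double final consonant and add -ed. 'skip' becomes 'skipped'.

skipped


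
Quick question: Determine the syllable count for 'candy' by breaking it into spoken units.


Break 'candy' into syllables: can-dy -> can | dy = 2 syllables

2 syllables


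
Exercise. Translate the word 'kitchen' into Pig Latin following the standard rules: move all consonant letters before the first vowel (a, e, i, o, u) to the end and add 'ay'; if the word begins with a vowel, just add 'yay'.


'kitchen': move consonant cluster 'k' to end and add 'ay': 'itchenkay'.

itchenkay


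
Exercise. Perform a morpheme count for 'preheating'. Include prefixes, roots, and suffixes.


Decomposition: pre- (prefix) + heat (root) + -ing (suffix) = 3 morpheme(s)

3 morphemes


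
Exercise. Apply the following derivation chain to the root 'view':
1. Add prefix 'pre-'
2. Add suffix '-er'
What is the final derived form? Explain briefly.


Step 1: Add prefix 'pre-' to 'view' = 'preview'
Step 2: Add suffix '-er' to 'preview' = 'previewer'

previewer


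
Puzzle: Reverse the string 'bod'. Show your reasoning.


Reverse 'bod' character by character: 'dob'.

dob


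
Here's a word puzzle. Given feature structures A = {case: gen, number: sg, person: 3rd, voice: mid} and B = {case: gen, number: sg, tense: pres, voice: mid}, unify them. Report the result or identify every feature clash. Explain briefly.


Compare features:
case: A=gen vs B=gen -> unified: gen
number: A=sg vs B=sg -> unified: sg
person: A=3rd vs B=_ -> unified: 3rd
tense: A=_ vs B=pres -> unified: pres
voice: A=mid vs B=mid -> unified: mid
No clashes found.

Unified: {case: gen, number: sg, person: 3rd, tense: pres, voice: mid}


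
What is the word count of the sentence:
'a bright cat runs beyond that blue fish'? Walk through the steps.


Split into words: a | bright | cat | runs | beyond | that | blue | fish = 8 words.

8


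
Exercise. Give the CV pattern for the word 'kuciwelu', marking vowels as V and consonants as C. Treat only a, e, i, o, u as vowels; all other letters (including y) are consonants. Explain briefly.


Letter mapping: k = C, u = V, c = C, i = V, w = C, e = V, l = C, u = V.

CVCVCVCV


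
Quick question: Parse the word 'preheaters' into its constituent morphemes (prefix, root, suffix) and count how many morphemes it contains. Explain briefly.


Step 1: Identify prefix: 'pre' (meaning: before)
Step 2: Identify root: 'heat'
Step 3: Identify suffix(es): 'er, s'
Decomposition: pre- (prefix: before) + heat (root) + -er (suffix: one who) + -s (plural)
Total morphemes: 4

4 morphemes (pre- (prefix: before) + heat (root) + -er (suffix: one who) + -s (plural))


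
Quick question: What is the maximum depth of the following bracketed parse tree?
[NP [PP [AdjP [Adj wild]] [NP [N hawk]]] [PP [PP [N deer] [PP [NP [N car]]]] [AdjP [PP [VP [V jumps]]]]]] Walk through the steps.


Count bracket nesting levels:
'[' at pos 0: depth = 1
'[' at pos 4: depth = 2
'[' at pos 8: depth = 3
'[' at pos 14: depth = 4
'[' at pos 26: depth = 3
'[' at pos 30: depth = 4
'[' at pos 41: depth = 2
'[' at pos 45: depth = 3
'[' at pos 49: depth = 4
'[' at pos 58: depth = 4
'[' at pos 62: depth = 5
'[' at pos 66: depth = 6
'[' at pos 77: depth = 3
'[' at pos 83: depth = 4
'[' at pos 87: depth = 5
'[' at pos 91: depth = 6
Maximum depth reached: 6

6


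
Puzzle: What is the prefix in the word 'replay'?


The word 'replay' = 're' (prefix) + 'play' (root). The prefix is 're'.

re


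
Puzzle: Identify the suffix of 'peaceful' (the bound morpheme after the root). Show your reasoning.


The word 'peaceful' = 'peace' (root) + '-ful' (suffix). The suffix is '-ful'.

ful


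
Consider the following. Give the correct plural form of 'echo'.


Apply rule: Add -es (consonant + o). 'echo' becomes 'echoes'.

echoes


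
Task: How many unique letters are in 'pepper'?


Unique letters in 'pepper': {e, p, r} = 3 distinct letters.

3


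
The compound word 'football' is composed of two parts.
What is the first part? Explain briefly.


Split 'football' into 'foot' + 'ball'. The first part is 'foot'.

foot


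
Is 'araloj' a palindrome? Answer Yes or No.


Forward: 'araloj'
Reversed: 'jolara'
They differ.

No


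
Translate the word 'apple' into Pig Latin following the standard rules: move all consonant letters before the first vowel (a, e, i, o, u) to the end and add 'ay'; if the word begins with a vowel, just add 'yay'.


'apple' starts with a vowel, so add 'yay': 'appleyay'.

appleyay


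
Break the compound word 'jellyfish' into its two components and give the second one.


Split 'jellyfish' into 'jelly' + 'fish'. The second part is 'fish'.

fish


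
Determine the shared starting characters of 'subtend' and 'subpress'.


Compare from the start: 3 characters match: 'sub'. Mismatch at position 4: 't' vs 'p'.

sub


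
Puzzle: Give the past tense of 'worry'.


Apply rule: Change -y to -ied. 'worry' becomes 'worried'.

worried


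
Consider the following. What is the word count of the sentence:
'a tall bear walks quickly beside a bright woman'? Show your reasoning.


Split into words: a | tall | bear | walks | quickly | beside | a | bright | woman = 9 words.

9


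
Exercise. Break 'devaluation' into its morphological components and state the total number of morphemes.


Step 1: Identify prefix: 'de' (meaning: reverse/remove)
Step 2: Identify root: 'value'
Step 3: Identify suffix(es): 'ation'
Decomposition: de- (prefix: reverse/remove) + value (root) + -ation (suffix: act of)
Total morphemes: 3

3 morphemes (de- (prefix: reverse/remove) + value (root) + -ation (suffix: act of))


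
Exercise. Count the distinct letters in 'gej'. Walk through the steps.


Unique letters in 'gej': {e, g, j} = 3 distinct letters.

3


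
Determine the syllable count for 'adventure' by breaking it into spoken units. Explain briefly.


Break 'adventure' into syllables: ad-ven-ture -> ad | ven | ture = 3 syllables

3 syllables


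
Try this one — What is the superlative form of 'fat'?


Apply superlative formation (double final consonant, add -est): 'fat' -> 'fattest'.

fattest


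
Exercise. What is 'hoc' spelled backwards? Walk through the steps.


Reverse 'hoc' character by character: 'coh'.

coh


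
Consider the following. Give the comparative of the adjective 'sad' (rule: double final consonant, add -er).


Apply comparative formation (double final consonant, add -er): 'sad' -> 'sadder'.

sadder


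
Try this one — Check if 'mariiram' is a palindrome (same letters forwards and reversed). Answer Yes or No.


Forward: 'mariiram'
Reversed: 'mariiram'
They are identical.

Yes


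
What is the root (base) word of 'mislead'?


Remove prefix 'mis' from 'mislead' to get root 'lead'.

lead


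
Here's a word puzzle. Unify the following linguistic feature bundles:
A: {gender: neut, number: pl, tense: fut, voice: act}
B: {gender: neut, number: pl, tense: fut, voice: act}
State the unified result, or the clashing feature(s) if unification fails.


Compare features:
gender: A=neut vs B=neut -> unified: neut
number: A=pl vs B=pl -> unified: pl
tense: A=fut vs B=fut -> unified: fut
voice: A=act vs B=act -> unified: act
No clashes found.

Unified: {gender: neut, number: pl, tense: fut, voice: act}


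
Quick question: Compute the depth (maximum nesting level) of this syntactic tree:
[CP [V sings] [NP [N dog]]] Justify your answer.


Count bracket nesting levels:
'[' at pos 0: depth = 1
'[' at pos 4: depth = 2
'[' at pos 14: depth = 2
'[' at pos 18: depth = 3
Maximum depth reached: 3

3


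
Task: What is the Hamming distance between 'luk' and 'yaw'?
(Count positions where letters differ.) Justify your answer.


Alignment:
Position 1: 'l' vs 'y' = DIFFER
Position 2: 'u' vs 'a' = DIFFER
Position 3: 'k' vs 'w' = DIFFER
Total differences: 3

3


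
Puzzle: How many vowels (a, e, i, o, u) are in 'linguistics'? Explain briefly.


Vowels in 'linguistics': i, u, i, i = 4 vowels.

4


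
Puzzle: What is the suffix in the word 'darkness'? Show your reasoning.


The word 'darkness' = 'dark' (root) + '-ness' (suffix). The suffix is '-ness'.

ness


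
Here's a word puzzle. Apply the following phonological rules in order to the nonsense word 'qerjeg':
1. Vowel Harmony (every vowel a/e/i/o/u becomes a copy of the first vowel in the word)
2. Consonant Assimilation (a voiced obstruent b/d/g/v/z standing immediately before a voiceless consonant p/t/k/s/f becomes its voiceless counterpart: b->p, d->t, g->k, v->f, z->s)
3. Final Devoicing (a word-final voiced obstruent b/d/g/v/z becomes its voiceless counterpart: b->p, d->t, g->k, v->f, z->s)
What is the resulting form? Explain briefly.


Starting form: 'qerjeg'
Rule 1: Vowel Harmony: all vowels already match. No change.
Rule 2: Consonant Assimilation: no voiced obstruent (b/d/g/v/z) stands immediately before a voiceless consonant (p/t/k/s/f). No change.
Rule 3: Final Devoicing: word-final voiced obstruent 'g' becomes voiceless 'k'. 'qerjeg' -> 'qerjek'
Final form: 'qerjek'

qerjek


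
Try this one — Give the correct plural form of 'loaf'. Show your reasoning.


Apply rule: Change -f to -ves. 'loaf' becomes 'loaves'.

loaves


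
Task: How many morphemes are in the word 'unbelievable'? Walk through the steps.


Decomposition: un- (prefix) + believe (root) + -able (suffix) = 3 morpheme(s)

3 morphemes


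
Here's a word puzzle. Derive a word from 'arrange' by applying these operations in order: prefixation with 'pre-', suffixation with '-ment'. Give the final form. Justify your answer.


Step 1: Add prefix 'pre-' to 'arrange' = 'prearrange'
Step 2: Add suffix '-ment' to 'prearrange' = 'prearrangement'

prearrangement


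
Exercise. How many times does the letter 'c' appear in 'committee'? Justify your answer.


Letter 'c' in 'committee': found at position(s) 1 = 1 occurrence(s).

1


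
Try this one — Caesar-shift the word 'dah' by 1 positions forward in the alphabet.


Shift each letter by 1: d -> e, a -> b, h -> i. Result: 'ebi'.

ebi


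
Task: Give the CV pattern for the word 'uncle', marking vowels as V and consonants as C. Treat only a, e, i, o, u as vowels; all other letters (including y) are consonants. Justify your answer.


Letter mapping: u = V, n = C, c = C, l = C, e = V.

VCCCV


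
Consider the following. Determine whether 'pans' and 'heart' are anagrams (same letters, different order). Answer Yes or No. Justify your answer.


Sorted letters of 'pans': 'anps'
Sorted letters of 'heart': 'aehrt'
They do not match.

No


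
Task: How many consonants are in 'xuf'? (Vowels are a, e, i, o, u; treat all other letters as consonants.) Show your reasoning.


Consonants in 'xuf': x, f = 2 consonants.

2


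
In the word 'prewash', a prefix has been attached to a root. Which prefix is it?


The word 'prewash' = 'pre' (prefix) + 'wash' (root). The prefix is 'pre'.

pre


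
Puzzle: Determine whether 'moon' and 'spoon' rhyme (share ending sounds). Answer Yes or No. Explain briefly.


Rime (stressed vowel + following sounds) of 'moon': -oon = /uːn/
Rime of 'spoon': -oon = /uːn/
/uːn/ and /uːn/ are the same ending sound, so the words rhyme.

Yes


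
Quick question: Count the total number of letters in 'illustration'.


Spell out 'illustration' and number each letter: i(1), l(2), l(3), u(4), s(5), t(6), r(7), a(8), t(9), i(10), o(11), n(12). Total: 12 letters.

12


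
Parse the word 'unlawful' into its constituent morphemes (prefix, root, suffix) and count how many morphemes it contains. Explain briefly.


Step 1: Identify prefix: 'un' (meaning: not/reverse)
Step 2: Identify root: 'law'
Step 3: Identify suffix(es): 'ful'
Decomposition: un- (prefix: not/reverse) + law (root) + -ful (suffix: full of)
Total morphemes: 3

3 morphemes (un- (prefix: not/reverse) + law (root) + -ful (suffix: full of))


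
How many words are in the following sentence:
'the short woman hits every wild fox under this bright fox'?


Split into words: the | short | woman | hits | every | wild | fox | under | this | bright | fox = 11 words.

11


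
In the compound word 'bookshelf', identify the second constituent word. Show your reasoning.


Split 'bookshelf' into 'book' + 'shelf'. The second part is 'shelf'.

shelf


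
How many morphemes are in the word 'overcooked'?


Decomposition: over- (prefix) + cook (root) + -ed (suffix) = 3 morpheme(s)

3 morphemes


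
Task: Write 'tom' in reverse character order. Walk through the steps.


Reverse 'tom' character by character: 'mot'.

mot


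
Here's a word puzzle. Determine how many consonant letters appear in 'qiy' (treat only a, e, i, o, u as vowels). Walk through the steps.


Consonants in 'qiy': q, y = 2 consonants.

2


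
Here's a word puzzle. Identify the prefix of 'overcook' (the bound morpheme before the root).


The word 'overcook' = 'over' (prefix) + 'cook' (root). The prefix is 'over'.

over


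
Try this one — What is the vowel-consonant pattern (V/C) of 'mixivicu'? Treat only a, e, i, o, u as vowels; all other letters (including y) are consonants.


Letter mapping: m = C, i = V, x = C, i = V, v = C, i = V, c = C, u = V.

CVCVCVCV


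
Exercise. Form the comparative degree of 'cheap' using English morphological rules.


Apply comparative formation (add -er): 'cheap' -> 'cheaper'.

cheaper


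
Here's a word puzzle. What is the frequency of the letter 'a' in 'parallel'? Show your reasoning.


Letter 'a' in 'parallel': found at position(s) 2, 4 = 2 occurrence(s).

2
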